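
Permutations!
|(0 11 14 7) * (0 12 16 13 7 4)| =|(0 11 14 4)(7 12 16 13)| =4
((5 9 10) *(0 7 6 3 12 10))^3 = ((0 7 6 3 12 10 5 9))^3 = (0 3 5 7 12 9 6 10)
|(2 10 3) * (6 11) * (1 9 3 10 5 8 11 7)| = 9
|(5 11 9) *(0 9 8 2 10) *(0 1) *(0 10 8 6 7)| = 6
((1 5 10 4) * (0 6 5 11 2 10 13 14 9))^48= ((0 6 5 13 14 9)(1 11 2 10 4))^48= (14)(1 10 11 4 2)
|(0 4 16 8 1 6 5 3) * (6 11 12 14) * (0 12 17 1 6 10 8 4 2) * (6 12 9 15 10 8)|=6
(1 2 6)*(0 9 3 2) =(0 9 3 2 6 1) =[9, 0, 6, 2, 4, 5, 1, 7, 8, 3]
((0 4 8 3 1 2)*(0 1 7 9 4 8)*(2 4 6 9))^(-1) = ((0 8 3 7 2 1 4)(6 9))^(-1) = (0 4 1 2 7 3 8)(6 9)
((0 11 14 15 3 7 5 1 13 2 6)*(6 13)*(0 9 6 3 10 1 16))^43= ((0 11 14 15 10 1 3 7 5 16)(2 13)(6 9))^43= (0 15 3 16 14 1 5 11 10 7)(2 13)(6 9)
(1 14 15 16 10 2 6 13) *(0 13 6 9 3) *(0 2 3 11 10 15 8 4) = (0 13 1 14 8 4)(2 9 11 10 3)(15 16) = [13, 14, 9, 2, 0, 5, 6, 7, 4, 11, 3, 10, 12, 1, 8, 16, 15]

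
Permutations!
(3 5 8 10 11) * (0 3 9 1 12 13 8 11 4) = (0 3 5 11 9 1 12 13 8 10 4) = [3, 12, 2, 5, 0, 11, 6, 7, 10, 1, 4, 9, 13, 8]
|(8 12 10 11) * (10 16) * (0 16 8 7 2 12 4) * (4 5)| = 10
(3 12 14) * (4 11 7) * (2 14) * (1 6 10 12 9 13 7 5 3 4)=(1 6 10 12 2 14 4 11 5 3 9 13 7)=[0, 6, 14, 9, 11, 3, 10, 1, 8, 13, 12, 5, 2, 7, 4]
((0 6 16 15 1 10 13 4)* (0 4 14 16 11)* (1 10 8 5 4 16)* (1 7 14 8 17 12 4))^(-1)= (0 11 6)(1 5 8 13 10 15 16 4 12 17)(7 14)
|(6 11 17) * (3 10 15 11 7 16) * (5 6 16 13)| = |(3 10 15 11 17 16)(5 6 7 13)| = 12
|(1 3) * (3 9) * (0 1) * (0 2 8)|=6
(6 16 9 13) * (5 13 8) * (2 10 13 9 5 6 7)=(2 10 13 7)(5 9 8 6 16)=[0, 1, 10, 3, 4, 9, 16, 2, 6, 8, 13, 11, 12, 7, 14, 15, 5]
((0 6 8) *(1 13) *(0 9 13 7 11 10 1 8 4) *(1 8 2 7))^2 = ((0 6 4)(2 7 11 10 8 9 13))^2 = (0 4 6)(2 11 8 13 7 10 9)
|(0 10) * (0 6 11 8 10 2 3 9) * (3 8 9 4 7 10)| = 10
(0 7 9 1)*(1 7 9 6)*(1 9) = (0 1)(6 9 7) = [1, 0, 2, 3, 4, 5, 9, 6, 8, 7]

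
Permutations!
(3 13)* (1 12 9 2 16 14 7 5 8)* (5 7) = (1 12 9 2 16 14 5 8)(3 13) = [0, 12, 16, 13, 4, 8, 6, 7, 1, 2, 10, 11, 9, 3, 5, 15, 14]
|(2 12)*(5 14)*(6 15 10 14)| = |(2 12)(5 6 15 10 14)| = 10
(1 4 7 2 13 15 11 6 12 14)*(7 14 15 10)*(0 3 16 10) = (0 3 16 10 7 2 13)(1 4 14)(6 12 15 11) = [3, 4, 13, 16, 14, 5, 12, 2, 8, 9, 7, 6, 15, 0, 1, 11, 10]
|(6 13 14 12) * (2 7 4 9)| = 4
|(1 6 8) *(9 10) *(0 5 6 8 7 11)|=10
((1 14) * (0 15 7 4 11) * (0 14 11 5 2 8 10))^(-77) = (0 4 8 15 5 10 7 2)(1 11 14) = ((0 15 7 4 5 2 8 10)(1 11 14))^(-77)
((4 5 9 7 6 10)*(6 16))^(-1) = (4 10 6 16 7 9 5)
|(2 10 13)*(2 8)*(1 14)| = 4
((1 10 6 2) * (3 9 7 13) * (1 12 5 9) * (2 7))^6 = (13)(2 5)(9 12)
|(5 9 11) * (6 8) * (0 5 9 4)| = 6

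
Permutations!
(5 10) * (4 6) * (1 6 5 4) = (1 6)(4 5 10) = [0, 6, 2, 3, 5, 10, 1, 7, 8, 9, 4]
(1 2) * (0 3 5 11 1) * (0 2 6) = (0 3 5 11 1 6) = [3, 6, 2, 5, 4, 11, 0, 7, 8, 9, 10, 1]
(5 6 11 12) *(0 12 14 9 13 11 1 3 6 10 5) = (0 12)(1 3 6)(5 10)(9 13 11 14) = [12, 3, 2, 6, 4, 10, 1, 7, 8, 13, 5, 14, 0, 11, 9]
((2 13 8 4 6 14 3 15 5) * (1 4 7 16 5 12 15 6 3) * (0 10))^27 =(0 10)(1 3 14 4 6)(2 7)(5 8)(12 15)(13 16)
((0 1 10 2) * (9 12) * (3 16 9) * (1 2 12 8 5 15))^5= ((0 2)(1 10 12 3 16 9 8 5 15))^5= (0 2)(1 9 10 8 12 5 3 15 16)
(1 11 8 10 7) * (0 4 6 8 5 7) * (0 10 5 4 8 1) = (0 8 5 7)(1 11 4 6) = [8, 11, 2, 3, 6, 7, 1, 0, 5, 9, 10, 4]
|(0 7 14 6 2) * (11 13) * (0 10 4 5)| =8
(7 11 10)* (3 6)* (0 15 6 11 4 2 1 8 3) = (0 15 6)(1 8 3 11 10 7 4 2) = [15, 8, 1, 11, 2, 5, 0, 4, 3, 9, 7, 10, 12, 13, 14, 6]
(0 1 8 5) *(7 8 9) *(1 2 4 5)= (0 2 4 5)(1 9 7 8)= [2, 9, 4, 3, 5, 0, 6, 8, 1, 7]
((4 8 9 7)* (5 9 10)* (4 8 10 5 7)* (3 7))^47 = (3 4 5 7 10 9 8)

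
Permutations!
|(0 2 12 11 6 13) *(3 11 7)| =8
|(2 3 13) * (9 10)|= 6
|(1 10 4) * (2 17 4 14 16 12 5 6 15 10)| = 28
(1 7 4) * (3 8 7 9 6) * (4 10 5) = [0, 9, 2, 8, 1, 4, 3, 10, 7, 6, 5] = (1 9 6 3 8 7 10 5 4)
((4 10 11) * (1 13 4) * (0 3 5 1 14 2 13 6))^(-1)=(0 6 1 5 3)(2 14 11 10 4 13)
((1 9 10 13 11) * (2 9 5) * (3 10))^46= (1 13 3 2)(5 11 10 9)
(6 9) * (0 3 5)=(0 3 5)(6 9)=[3, 1, 2, 5, 4, 0, 9, 7, 8, 6]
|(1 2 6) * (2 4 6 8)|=6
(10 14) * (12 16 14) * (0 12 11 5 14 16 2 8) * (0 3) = (16)(0 12 2 8 3)(5 14 10 11) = [12, 1, 8, 0, 4, 14, 6, 7, 3, 9, 11, 5, 2, 13, 10, 15, 16]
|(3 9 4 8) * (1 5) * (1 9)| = 6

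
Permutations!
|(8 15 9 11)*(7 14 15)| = |(7 14 15 9 11 8)| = 6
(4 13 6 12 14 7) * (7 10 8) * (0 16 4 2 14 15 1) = (0 16 4 13 6 12 15 1)(2 14 10 8 7) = [16, 0, 14, 3, 13, 5, 12, 2, 7, 9, 8, 11, 15, 6, 10, 1, 4]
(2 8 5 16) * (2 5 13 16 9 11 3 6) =(2 8 13 16 5 9 11 3 6) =[0, 1, 8, 6, 4, 9, 2, 7, 13, 11, 10, 3, 12, 16, 14, 15, 5]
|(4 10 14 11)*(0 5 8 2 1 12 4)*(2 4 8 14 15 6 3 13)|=20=|(0 5 14 11)(1 12 8 4 10 15 6 3 13 2)|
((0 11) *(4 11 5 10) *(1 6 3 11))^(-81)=(0 11 3 6 1 4 10 5)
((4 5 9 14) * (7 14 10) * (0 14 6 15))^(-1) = (0 15 6 7 10 9 5 4 14)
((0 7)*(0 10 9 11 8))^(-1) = (0 8 11 9 10 7)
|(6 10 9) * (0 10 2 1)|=6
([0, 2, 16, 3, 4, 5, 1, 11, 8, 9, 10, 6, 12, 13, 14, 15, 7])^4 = [0, 11, 6, 3, 4, 5, 7, 2, 8, 9, 10, 16, 12, 13, 14, 15, 1]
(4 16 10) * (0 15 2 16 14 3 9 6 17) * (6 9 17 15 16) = (0 16 10 4 14 3 17)(2 6 15) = [16, 1, 6, 17, 14, 5, 15, 7, 8, 9, 4, 11, 12, 13, 3, 2, 10, 0]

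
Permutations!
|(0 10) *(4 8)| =|(0 10)(4 8)| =2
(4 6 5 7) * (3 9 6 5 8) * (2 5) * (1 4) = (1 4 2 5 7)(3 9 6 8) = [0, 4, 5, 9, 2, 7, 8, 1, 3, 6]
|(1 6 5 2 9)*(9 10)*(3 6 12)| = 8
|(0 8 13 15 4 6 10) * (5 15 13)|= |(0 8 5 15 4 6 10)|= 7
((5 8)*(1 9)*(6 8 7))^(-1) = (1 9)(5 8 6 7)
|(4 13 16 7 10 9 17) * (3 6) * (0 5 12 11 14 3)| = 7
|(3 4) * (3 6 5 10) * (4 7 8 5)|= 10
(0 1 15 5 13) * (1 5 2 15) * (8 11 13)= (0 5 8 11 13)(2 15)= [5, 1, 15, 3, 4, 8, 6, 7, 11, 9, 10, 13, 12, 0, 14, 2]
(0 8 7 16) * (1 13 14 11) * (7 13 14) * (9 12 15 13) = (0 8 9 12 15 13 7 16)(1 14 11) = [8, 14, 2, 3, 4, 5, 6, 16, 9, 12, 10, 1, 15, 7, 11, 13, 0]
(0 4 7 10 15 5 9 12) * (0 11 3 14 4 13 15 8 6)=(0 13 15 5 9 12 11 3 14 4 7 10 8 6)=[13, 1, 2, 14, 7, 9, 0, 10, 6, 12, 8, 3, 11, 15, 4, 5]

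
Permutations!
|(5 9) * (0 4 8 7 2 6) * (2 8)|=|(0 4 2 6)(5 9)(7 8)|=4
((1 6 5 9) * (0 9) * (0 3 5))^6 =((0 9 1 6)(3 5))^6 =(0 1)(6 9)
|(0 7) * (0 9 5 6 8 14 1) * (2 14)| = |(0 7 9 5 6 8 2 14 1)| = 9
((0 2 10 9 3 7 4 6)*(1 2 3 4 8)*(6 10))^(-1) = (0 6 2 1 8 7 3)(4 9 10)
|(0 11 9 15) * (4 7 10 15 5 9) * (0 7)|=6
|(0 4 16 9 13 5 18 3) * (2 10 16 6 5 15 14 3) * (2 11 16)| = 12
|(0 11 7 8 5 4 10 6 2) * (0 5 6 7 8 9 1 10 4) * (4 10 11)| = |(0 4 10 7 9 1 11 8 6 2 5)| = 11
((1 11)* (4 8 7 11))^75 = (11)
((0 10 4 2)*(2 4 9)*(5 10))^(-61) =(0 2 9 10 5)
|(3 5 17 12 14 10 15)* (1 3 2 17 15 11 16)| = 11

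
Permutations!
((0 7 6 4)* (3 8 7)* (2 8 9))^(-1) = ((0 3 9 2 8 7 6 4))^(-1) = (0 4 6 7 8 2 9 3)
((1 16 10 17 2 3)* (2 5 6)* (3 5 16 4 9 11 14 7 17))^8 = ((1 4 9 11 14 7 17 16 10 3)(2 5 6))^8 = (1 10 17 14 9)(2 6 5)(3 16 7 11 4)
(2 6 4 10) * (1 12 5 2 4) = (1 12 5 2 6)(4 10) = [0, 12, 6, 3, 10, 2, 1, 7, 8, 9, 4, 11, 5]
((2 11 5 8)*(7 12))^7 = (2 8 5 11)(7 12)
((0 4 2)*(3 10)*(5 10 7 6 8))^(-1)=(0 2 4)(3 10 5 8 6 7)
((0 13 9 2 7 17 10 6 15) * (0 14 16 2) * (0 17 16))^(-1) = ((0 13 9 17 10 6 15 14)(2 7 16))^(-1) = (0 14 15 6 10 17 9 13)(2 16 7)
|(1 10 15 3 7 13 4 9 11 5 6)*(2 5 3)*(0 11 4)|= |(0 11 3 7 13)(1 10 15 2 5 6)(4 9)|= 30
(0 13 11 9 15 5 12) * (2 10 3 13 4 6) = [4, 1, 10, 13, 6, 12, 2, 7, 8, 15, 3, 9, 0, 11, 14, 5] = (0 4 6 2 10 3 13 11 9 15 5 12)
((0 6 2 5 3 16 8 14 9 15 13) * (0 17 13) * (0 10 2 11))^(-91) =((0 6 11)(2 5 3 16 8 14 9 15 10)(13 17))^(-91) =(0 11 6)(2 10 15 9 14 8 16 3 5)(13 17)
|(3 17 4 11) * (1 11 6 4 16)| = 10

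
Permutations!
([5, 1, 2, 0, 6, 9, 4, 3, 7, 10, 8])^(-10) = (0 8 5 7 9 3 10)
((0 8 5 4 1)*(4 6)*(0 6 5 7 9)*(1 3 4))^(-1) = (0 9 7 8)(1 6)(3 4)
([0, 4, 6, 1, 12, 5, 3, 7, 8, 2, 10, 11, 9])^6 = [0, 3, 9, 6, 1, 5, 2, 7, 8, 12, 10, 11, 4]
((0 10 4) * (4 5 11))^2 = ((0 10 5 11 4))^2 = (0 5 4 10 11)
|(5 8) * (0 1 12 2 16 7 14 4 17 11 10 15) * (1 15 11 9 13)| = |(0 15)(1 12 2 16 7 14 4 17 9 13)(5 8)(10 11)| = 10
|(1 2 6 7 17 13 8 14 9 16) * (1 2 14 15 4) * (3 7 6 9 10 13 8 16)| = |(1 14 10 13 16 2 9 3 7 17 8 15 4)| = 13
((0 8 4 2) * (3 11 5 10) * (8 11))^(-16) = ((0 11 5 10 3 8 4 2))^(-16) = (11)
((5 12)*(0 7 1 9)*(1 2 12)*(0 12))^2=((0 7 2)(1 9 12 5))^2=(0 2 7)(1 12)(5 9)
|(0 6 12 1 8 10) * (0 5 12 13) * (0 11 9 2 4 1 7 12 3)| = 12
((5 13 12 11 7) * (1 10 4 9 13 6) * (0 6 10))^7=((0 6 1)(4 9 13 12 11 7 5 10))^7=(0 6 1)(4 10 5 7 11 12 13 9)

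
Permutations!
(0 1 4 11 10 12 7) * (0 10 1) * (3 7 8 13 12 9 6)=(1 4 11)(3 7 10 9 6)(8 13 12)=[0, 4, 2, 7, 11, 5, 3, 10, 13, 6, 9, 1, 8, 12]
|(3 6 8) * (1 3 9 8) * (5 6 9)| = |(1 3 9 8 5 6)| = 6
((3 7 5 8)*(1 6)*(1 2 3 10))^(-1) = (1 10 8 5 7 3 2 6)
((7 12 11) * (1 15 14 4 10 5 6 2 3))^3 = (1 4 6)(2 15 10)(3 14 5)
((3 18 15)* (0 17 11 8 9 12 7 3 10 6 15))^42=(0 7 8)(3 9 17)(11 18 12)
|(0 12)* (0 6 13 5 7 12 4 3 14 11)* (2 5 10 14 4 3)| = |(0 3 4 2 5 7 12 6 13 10 14 11)| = 12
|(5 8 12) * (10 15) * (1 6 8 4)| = 6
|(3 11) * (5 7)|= |(3 11)(5 7)|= 2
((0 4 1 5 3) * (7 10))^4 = ((0 4 1 5 3)(7 10))^4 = (10)(0 3 5 1 4)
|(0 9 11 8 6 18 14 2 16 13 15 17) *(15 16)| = 10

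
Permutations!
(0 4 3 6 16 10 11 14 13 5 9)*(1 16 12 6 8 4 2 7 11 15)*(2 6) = (0 6 12 2 7 11 14 13 5 9)(1 16 10 15)(3 8 4) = [6, 16, 7, 8, 3, 9, 12, 11, 4, 0, 15, 14, 2, 5, 13, 1, 10]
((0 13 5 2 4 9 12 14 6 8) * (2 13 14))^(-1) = (0 8 6 14)(2 12 9 4)(5 13)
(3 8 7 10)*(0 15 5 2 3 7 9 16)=[15, 1, 3, 8, 4, 2, 6, 10, 9, 16, 7, 11, 12, 13, 14, 5, 0]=(0 15 5 2 3 8 9 16)(7 10)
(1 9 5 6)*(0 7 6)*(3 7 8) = (0 8 3 7 6 1 9 5) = [8, 9, 2, 7, 4, 0, 1, 6, 3, 5]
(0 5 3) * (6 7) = (0 5 3)(6 7) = [5, 1, 2, 0, 4, 3, 7, 6]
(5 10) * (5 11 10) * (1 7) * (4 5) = [0, 7, 2, 3, 5, 4, 6, 1, 8, 9, 11, 10] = (1 7)(4 5)(10 11)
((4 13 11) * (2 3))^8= ((2 3)(4 13 11))^8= (4 11 13)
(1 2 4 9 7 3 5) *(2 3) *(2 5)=(1 3 2 4 9 7 5)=[0, 3, 4, 2, 9, 1, 6, 5, 8, 7]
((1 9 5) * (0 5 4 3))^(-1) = (0 3 4 9 1 5)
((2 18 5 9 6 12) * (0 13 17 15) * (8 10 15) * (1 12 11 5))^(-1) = ((0 13 17 8 10 15)(1 12 2 18)(5 9 6 11))^(-1) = (0 15 10 8 17 13)(1 18 2 12)(5 11 6 9)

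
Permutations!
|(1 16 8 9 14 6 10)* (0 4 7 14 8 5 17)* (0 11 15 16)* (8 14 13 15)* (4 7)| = 14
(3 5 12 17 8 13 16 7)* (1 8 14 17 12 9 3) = [0, 8, 2, 5, 4, 9, 6, 1, 13, 3, 10, 11, 12, 16, 17, 15, 7, 14] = (1 8 13 16 7)(3 5 9)(14 17)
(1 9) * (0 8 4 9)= (0 8 4 9 1)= [8, 0, 2, 3, 9, 5, 6, 7, 4, 1]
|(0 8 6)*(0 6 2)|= |(0 8 2)|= 3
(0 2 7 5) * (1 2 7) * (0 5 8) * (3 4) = (0 7 8)(1 2)(3 4) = [7, 2, 1, 4, 3, 5, 6, 8, 0]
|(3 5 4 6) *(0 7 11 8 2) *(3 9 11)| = 10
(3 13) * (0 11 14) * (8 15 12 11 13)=(0 13 3 8 15 12 11 14)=[13, 1, 2, 8, 4, 5, 6, 7, 15, 9, 10, 14, 11, 3, 0, 12]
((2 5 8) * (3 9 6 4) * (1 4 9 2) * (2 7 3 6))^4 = (1 2 4 5 6 8 9)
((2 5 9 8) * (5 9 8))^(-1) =(2 8 5 9)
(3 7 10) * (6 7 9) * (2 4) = [0, 1, 4, 9, 2, 5, 7, 10, 8, 6, 3] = (2 4)(3 9 6 7 10)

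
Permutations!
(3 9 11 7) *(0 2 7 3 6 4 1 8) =(0 2 7 6 4 1 8)(3 9 11) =[2, 8, 7, 9, 1, 5, 4, 6, 0, 11, 10, 3]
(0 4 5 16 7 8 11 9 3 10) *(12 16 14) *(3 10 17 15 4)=(0 3 17 15 4 5 14 12 16 7 8 11 9 10)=[3, 1, 2, 17, 5, 14, 6, 8, 11, 10, 0, 9, 16, 13, 12, 4, 7, 15]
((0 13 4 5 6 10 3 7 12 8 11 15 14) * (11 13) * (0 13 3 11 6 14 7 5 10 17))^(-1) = ((0 6 17)(3 5 14 13 4 10 11 15 7 12 8))^(-1) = (0 17 6)(3 8 12 7 15 11 10 4 13 14 5)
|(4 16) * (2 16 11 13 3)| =6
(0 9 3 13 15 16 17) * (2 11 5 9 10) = (0 10 2 11 5 9 3 13 15 16 17) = [10, 1, 11, 13, 4, 9, 6, 7, 8, 3, 2, 5, 12, 15, 14, 16, 17, 0]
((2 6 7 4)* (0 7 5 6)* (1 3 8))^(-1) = (0 2 4 7)(1 8 3)(5 6)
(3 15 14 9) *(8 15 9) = (3 9)(8 15 14) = [0, 1, 2, 9, 4, 5, 6, 7, 15, 3, 10, 11, 12, 13, 8, 14]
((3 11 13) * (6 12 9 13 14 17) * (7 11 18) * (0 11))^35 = (0 14 6 9 3 7 11 17 12 13 18)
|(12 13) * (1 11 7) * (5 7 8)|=10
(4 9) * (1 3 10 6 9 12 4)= (1 3 10 6 9)(4 12)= [0, 3, 2, 10, 12, 5, 9, 7, 8, 1, 6, 11, 4]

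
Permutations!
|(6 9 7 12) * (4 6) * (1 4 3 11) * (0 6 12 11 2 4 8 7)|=12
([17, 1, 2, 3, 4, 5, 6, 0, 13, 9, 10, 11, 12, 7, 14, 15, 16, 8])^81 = [17, 1, 2, 3, 4, 5, 6, 0, 13, 9, 10, 11, 12, 7, 14, 15, 16, 8]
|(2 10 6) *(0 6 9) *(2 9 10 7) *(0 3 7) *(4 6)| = |(10)(0 4 6 9 3 7 2)| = 7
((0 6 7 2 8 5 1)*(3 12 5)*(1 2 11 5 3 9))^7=(0 9 2 11 6 1 8 5 7)(3 12)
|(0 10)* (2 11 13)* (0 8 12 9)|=15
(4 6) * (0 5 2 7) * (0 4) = [5, 1, 7, 3, 6, 2, 0, 4] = (0 5 2 7 4 6)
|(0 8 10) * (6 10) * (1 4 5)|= 12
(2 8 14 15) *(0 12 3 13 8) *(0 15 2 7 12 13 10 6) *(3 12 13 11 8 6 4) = [11, 1, 15, 10, 3, 5, 0, 13, 14, 9, 4, 8, 12, 6, 2, 7] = (0 11 8 14 2 15 7 13 6)(3 10 4)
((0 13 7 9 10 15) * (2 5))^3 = (0 9)(2 5)(7 15)(10 13)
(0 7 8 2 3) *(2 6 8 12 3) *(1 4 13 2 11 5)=(0 7 12 3)(1 4 13 2 11 5)(6 8)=[7, 4, 11, 0, 13, 1, 8, 12, 6, 9, 10, 5, 3, 2]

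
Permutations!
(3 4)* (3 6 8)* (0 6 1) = (0 6 8 3 4 1) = [6, 0, 2, 4, 1, 5, 8, 7, 3]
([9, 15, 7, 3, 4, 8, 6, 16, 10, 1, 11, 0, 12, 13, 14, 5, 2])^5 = (0 8 1 11 5 9 10 15)(2 16 7)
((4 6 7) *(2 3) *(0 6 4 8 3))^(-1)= (0 2 3 8 7 6)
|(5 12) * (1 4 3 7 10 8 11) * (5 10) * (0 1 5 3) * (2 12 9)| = 42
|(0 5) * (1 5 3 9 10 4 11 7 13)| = 10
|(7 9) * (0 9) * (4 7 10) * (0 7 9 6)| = 6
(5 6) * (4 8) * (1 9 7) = (1 9 7)(4 8)(5 6) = [0, 9, 2, 3, 8, 6, 5, 1, 4, 7]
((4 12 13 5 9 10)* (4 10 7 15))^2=(4 13 9 15 12 5 7)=((4 12 13 5 9 7 15))^2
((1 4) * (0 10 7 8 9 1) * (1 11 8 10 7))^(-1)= (0 4 1 10 7)(8 11 9)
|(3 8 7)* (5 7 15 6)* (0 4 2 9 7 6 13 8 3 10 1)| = 42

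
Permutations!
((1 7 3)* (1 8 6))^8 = (1 8 7 6 3)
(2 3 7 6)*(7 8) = (2 3 8 7 6) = [0, 1, 3, 8, 4, 5, 2, 6, 7]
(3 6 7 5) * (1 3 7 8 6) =(1 3)(5 7)(6 8) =[0, 3, 2, 1, 4, 7, 8, 5, 6]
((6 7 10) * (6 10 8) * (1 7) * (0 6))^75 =(10) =((10)(0 6 1 7 8))^75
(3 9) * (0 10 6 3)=[10, 1, 2, 9, 4, 5, 3, 7, 8, 0, 6]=(0 10 6 3 9)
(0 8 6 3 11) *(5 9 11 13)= (0 8 6 3 13 5 9 11)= [8, 1, 2, 13, 4, 9, 3, 7, 6, 11, 10, 0, 12, 5]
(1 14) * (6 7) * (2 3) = (1 14)(2 3)(6 7) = [0, 14, 3, 2, 4, 5, 7, 6, 8, 9, 10, 11, 12, 13, 1]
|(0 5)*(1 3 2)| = |(0 5)(1 3 2)| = 6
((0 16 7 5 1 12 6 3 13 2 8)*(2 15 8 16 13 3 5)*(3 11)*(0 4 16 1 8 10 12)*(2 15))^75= ((0 13 2 1)(3 11)(4 16 7 15 10 12 6 5 8))^75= (0 1 2 13)(3 11)(4 15 6)(5 16 10)(7 12 8)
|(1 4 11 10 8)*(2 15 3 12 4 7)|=10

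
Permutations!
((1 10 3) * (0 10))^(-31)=(0 10 3 1)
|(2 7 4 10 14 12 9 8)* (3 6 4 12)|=|(2 7 12 9 8)(3 6 4 10 14)|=5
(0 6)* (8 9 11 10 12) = (0 6)(8 9 11 10 12) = [6, 1, 2, 3, 4, 5, 0, 7, 9, 11, 12, 10, 8]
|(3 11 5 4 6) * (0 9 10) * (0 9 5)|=6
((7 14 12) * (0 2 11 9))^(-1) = (0 9 11 2)(7 12 14)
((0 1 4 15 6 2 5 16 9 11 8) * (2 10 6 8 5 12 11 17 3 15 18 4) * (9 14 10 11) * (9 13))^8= ((0 1 2 12 13 9 17 3 15 8)(4 18)(5 16 14 10 6 11))^8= (18)(0 15 17 13 2)(1 8 3 9 12)(5 14 6)(10 11 16)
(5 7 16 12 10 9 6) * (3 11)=(3 11)(5 7 16 12 10 9 6)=[0, 1, 2, 11, 4, 7, 5, 16, 8, 6, 9, 3, 10, 13, 14, 15, 12]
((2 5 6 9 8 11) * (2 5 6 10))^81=(2 11 6 5 9 10 8)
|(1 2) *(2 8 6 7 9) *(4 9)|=|(1 8 6 7 4 9 2)|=7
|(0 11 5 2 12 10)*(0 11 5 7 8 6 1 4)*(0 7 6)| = 11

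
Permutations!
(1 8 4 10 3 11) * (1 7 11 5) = [0, 8, 2, 5, 10, 1, 6, 11, 4, 9, 3, 7] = (1 8 4 10 3 5)(7 11)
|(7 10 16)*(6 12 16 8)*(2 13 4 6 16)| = 20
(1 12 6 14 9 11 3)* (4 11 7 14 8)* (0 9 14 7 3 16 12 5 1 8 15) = (0 9 3 8 4 11 16 12 6 15)(1 5) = [9, 5, 2, 8, 11, 1, 15, 7, 4, 3, 10, 16, 6, 13, 14, 0, 12]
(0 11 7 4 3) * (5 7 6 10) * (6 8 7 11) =(0 6 10 5 11 8 7 4 3) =[6, 1, 2, 0, 3, 11, 10, 4, 7, 9, 5, 8]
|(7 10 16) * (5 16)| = |(5 16 7 10)| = 4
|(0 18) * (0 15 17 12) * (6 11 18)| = |(0 6 11 18 15 17 12)| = 7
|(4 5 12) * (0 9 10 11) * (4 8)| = 4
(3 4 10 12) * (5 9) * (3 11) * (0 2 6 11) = (0 2 6 11 3 4 10 12)(5 9) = [2, 1, 6, 4, 10, 9, 11, 7, 8, 5, 12, 3, 0]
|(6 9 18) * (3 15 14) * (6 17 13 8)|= 6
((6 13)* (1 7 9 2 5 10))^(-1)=((1 7 9 2 5 10)(6 13))^(-1)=(1 10 5 2 9 7)(6 13)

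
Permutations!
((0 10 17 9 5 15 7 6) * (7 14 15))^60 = (0 5 10 7 17 6 9)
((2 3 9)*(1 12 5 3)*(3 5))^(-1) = ((1 12 3 9 2))^(-1) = (1 2 9 3 12)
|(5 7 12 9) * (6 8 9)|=6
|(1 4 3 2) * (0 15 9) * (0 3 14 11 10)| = 10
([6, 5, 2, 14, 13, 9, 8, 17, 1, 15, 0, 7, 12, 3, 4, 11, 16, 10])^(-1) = [10, 8, 2, 13, 14, 1, 0, 11, 6, 5, 17, 15, 12, 4, 3, 9, 16, 7]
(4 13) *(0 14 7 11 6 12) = [14, 1, 2, 3, 13, 5, 12, 11, 8, 9, 10, 6, 0, 4, 7] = (0 14 7 11 6 12)(4 13)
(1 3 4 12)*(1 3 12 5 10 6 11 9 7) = (1 12 3 4 5 10 6 11 9 7) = [0, 12, 2, 4, 5, 10, 11, 1, 8, 7, 6, 9, 3]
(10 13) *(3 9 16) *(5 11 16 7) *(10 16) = (3 9 7 5 11 10 13 16) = [0, 1, 2, 9, 4, 11, 6, 5, 8, 7, 13, 10, 12, 16, 14, 15, 3]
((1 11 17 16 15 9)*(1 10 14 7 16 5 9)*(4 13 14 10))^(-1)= ((1 11 17 5 9 4 13 14 7 16 15))^(-1)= (1 15 16 7 14 13 4 9 5 17 11)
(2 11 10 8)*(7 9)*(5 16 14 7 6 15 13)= (2 11 10 8)(5 16 14 7 9 6 15 13)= [0, 1, 11, 3, 4, 16, 15, 9, 2, 6, 8, 10, 12, 5, 7, 13, 14]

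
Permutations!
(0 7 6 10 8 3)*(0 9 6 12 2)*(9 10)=[7, 1, 0, 10, 4, 5, 9, 12, 3, 6, 8, 11, 2]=(0 7 12 2)(3 10 8)(6 9)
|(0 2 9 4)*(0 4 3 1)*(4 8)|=|(0 2 9 3 1)(4 8)|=10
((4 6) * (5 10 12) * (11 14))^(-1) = (4 6)(5 12 10)(11 14)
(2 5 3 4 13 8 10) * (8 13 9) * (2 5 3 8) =(13)(2 3 4 9)(5 8 10) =[0, 1, 3, 4, 9, 8, 6, 7, 10, 2, 5, 11, 12, 13]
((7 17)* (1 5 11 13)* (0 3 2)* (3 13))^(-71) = (0 2 3 11 5 1 13)(7 17)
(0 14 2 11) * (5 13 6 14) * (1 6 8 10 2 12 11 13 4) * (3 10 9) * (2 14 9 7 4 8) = (0 5 8 7 4 1 6 9 3 10 14 12 11)(2 13) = [5, 6, 13, 10, 1, 8, 9, 4, 7, 3, 14, 0, 11, 2, 12]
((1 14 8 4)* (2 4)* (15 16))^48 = ((1 14 8 2 4)(15 16))^48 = (16)(1 2 14 4 8)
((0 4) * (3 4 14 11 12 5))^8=(0 14 11 12 5 3 4)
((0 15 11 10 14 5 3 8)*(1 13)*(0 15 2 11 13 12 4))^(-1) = (0 4 12 1 13 15 8 3 5 14 10 11 2)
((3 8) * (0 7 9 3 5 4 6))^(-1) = ((0 7 9 3 8 5 4 6))^(-1) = (0 6 4 5 8 3 9 7)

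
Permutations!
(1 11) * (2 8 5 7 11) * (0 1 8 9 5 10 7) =(0 1 2 9 5)(7 11 8 10) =[1, 2, 9, 3, 4, 0, 6, 11, 10, 5, 7, 8]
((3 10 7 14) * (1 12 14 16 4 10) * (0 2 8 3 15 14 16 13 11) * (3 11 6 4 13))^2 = ((0 2 8 11)(1 12 16 13 6 4 10 7 3)(14 15))^2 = (0 8)(1 16 6 10 3 12 13 4 7)(2 11)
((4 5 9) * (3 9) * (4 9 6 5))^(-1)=(9)(3 5 6)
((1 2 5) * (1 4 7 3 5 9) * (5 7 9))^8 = ((1 2 5 4 9)(3 7))^8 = (1 4 2 9 5)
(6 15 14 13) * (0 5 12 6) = (0 5 12 6 15 14 13) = [5, 1, 2, 3, 4, 12, 15, 7, 8, 9, 10, 11, 6, 0, 13, 14]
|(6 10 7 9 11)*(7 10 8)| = |(6 8 7 9 11)| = 5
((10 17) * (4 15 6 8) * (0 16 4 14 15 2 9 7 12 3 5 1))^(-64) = ((0 16 4 2 9 7 12 3 5 1)(6 8 14 15)(10 17))^(-64) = (17)(0 12 4 5 9)(1 7 16 3 2)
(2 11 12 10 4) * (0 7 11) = (0 7 11 12 10 4 2) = [7, 1, 0, 3, 2, 5, 6, 11, 8, 9, 4, 12, 10]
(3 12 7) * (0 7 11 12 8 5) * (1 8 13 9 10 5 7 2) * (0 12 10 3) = (0 2 1 8 7)(3 13 9)(5 12 11 10) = [2, 8, 1, 13, 4, 12, 6, 0, 7, 3, 5, 10, 11, 9]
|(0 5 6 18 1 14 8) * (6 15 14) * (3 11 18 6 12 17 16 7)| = |(0 5 15 14 8)(1 12 17 16 7 3 11 18)| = 40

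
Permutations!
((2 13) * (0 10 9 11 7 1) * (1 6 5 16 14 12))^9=(0 12 16 6 11 10 1 14 5 7 9)(2 13)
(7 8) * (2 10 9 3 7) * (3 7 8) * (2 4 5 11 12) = (2 10 9 7 3 8 4 5 11 12) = [0, 1, 10, 8, 5, 11, 6, 3, 4, 7, 9, 12, 2]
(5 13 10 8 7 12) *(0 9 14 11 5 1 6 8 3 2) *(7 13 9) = (0 7 12 1 6 8 13 10 3 2)(5 9 14 11) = [7, 6, 0, 2, 4, 9, 8, 12, 13, 14, 3, 5, 1, 10, 11]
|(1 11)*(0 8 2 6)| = 4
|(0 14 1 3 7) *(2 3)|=6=|(0 14 1 2 3 7)|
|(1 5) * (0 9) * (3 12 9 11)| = 10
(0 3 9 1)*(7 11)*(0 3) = (1 3 9)(7 11) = [0, 3, 2, 9, 4, 5, 6, 11, 8, 1, 10, 7]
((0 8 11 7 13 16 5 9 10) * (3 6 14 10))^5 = ((0 8 11 7 13 16 5 9 3 6 14 10))^5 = (0 16 14 7 3 8 5 10 13 6 11 9)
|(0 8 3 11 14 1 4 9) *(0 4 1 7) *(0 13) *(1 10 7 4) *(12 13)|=|(0 8 3 11 14 4 9 1 10 7 12 13)|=12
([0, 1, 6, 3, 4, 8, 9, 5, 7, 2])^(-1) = (2 9 6)(5 7 8)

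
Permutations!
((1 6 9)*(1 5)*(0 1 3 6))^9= ((0 1)(3 6 9 5))^9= (0 1)(3 6 9 5)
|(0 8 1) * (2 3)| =6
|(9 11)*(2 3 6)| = |(2 3 6)(9 11)| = 6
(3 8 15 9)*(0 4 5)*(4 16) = (0 16 4 5)(3 8 15 9) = [16, 1, 2, 8, 5, 0, 6, 7, 15, 3, 10, 11, 12, 13, 14, 9, 4]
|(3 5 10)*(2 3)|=4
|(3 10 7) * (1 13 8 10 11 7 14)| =|(1 13 8 10 14)(3 11 7)| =15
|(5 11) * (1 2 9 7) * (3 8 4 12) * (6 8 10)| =|(1 2 9 7)(3 10 6 8 4 12)(5 11)| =12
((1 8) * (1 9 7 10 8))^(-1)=(7 9 8 10)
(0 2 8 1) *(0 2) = (1 2 8) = [0, 2, 8, 3, 4, 5, 6, 7, 1]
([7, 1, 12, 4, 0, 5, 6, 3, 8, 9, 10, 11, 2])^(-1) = (0 4 3 7)(2 12)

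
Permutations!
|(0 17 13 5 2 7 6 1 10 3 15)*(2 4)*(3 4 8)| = |(0 17 13 5 8 3 15)(1 10 4 2 7 6)| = 42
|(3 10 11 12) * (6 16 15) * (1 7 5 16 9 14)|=8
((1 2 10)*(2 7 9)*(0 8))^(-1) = (0 8)(1 10 2 9 7)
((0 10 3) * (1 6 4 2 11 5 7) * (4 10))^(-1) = ((0 4 2 11 5 7 1 6 10 3))^(-1) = (0 3 10 6 1 7 5 11 2 4)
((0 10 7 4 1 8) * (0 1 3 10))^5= (1 8)(3 10 7 4)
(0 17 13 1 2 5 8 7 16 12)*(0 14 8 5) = [17, 2, 0, 3, 4, 5, 6, 16, 7, 9, 10, 11, 14, 1, 8, 15, 12, 13] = (0 17 13 1 2)(7 16 12 14 8)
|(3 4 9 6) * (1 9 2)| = 6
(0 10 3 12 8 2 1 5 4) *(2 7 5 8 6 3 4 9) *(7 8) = (0 10 4)(1 7 5 9 2)(3 12 6) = [10, 7, 1, 12, 0, 9, 3, 5, 8, 2, 4, 11, 6]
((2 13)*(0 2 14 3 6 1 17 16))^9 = ((0 2 13 14 3 6 1 17 16))^9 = (17)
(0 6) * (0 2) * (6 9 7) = [9, 1, 0, 3, 4, 5, 2, 6, 8, 7] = (0 9 7 6 2)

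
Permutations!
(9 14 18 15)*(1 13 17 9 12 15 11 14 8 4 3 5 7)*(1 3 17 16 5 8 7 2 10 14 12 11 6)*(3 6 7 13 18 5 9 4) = [0, 18, 10, 8, 17, 2, 1, 6, 3, 13, 14, 12, 15, 16, 5, 11, 9, 4, 7] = (1 18 7 6)(2 10 14 5)(3 8)(4 17)(9 13 16)(11 12 15)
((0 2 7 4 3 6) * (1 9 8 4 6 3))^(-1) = ((0 2 7 6)(1 9 8 4))^(-1) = (0 6 7 2)(1 4 8 9)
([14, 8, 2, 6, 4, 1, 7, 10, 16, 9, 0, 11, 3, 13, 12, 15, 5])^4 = (16)(0 6 14 7 12 10 3)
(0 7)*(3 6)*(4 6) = [7, 1, 2, 4, 6, 5, 3, 0] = (0 7)(3 4 6)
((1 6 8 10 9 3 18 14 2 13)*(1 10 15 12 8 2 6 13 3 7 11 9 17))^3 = ((1 13 10 17)(2 3 18 14 6)(7 11 9)(8 15 12))^3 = (1 17 10 13)(2 14 3 6 18)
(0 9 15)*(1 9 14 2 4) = (0 14 2 4 1 9 15) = [14, 9, 4, 3, 1, 5, 6, 7, 8, 15, 10, 11, 12, 13, 2, 0]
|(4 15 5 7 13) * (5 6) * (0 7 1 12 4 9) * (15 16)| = |(0 7 13 9)(1 12 4 16 15 6 5)| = 28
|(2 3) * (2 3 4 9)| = |(2 4 9)| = 3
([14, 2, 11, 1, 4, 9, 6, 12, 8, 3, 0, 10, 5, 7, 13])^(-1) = (0 10 11 2 1 3 9 5 12 7 13 14)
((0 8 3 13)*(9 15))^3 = (0 13 3 8)(9 15)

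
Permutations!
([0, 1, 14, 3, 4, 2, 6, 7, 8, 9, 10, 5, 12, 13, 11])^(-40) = (14)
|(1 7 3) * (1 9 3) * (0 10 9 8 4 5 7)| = 9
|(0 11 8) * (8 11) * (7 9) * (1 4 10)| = 6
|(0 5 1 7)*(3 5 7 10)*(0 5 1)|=3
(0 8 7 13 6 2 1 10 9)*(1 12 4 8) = [1, 10, 12, 3, 8, 5, 2, 13, 7, 0, 9, 11, 4, 6] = (0 1 10 9)(2 12 4 8 7 13 6)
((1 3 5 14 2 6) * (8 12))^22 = ((1 3 5 14 2 6)(8 12))^22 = (1 2 5)(3 6 14)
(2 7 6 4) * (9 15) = (2 7 6 4)(9 15) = [0, 1, 7, 3, 2, 5, 4, 6, 8, 15, 10, 11, 12, 13, 14, 9]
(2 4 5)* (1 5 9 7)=(1 5 2 4 9 7)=[0, 5, 4, 3, 9, 2, 6, 1, 8, 7]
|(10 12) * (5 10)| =3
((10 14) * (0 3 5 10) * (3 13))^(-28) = ((0 13 3 5 10 14))^(-28) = (0 3 10)(5 14 13)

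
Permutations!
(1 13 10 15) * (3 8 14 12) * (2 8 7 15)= (1 13 10 2 8 14 12 3 7 15)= [0, 13, 8, 7, 4, 5, 6, 15, 14, 9, 2, 11, 3, 10, 12, 1]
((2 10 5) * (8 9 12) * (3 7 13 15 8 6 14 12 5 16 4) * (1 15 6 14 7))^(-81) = (1 3 4 16 10 2 5 9 8 15)(12 14) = ((1 15 8 9 5 2 10 16 4 3)(6 7 13)(12 14))^(-81)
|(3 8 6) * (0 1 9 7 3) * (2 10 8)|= 9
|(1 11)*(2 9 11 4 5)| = |(1 4 5 2 9 11)| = 6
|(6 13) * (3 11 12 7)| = |(3 11 12 7)(6 13)| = 4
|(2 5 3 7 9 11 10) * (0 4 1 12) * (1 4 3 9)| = |(0 3 7 1 12)(2 5 9 11 10)| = 5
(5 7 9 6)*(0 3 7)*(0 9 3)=(3 7)(5 9 6)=[0, 1, 2, 7, 4, 9, 5, 3, 8, 6]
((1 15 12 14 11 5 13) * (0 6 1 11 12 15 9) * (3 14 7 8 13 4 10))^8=((15)(0 6 1 9)(3 14 12 7 8 13 11 5 4 10))^8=(15)(3 4 11 8 12)(5 13 7 14 10)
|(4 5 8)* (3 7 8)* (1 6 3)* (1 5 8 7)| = 6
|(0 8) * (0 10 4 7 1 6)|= |(0 8 10 4 7 1 6)|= 7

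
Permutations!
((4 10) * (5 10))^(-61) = ((4 5 10))^(-61) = (4 10 5)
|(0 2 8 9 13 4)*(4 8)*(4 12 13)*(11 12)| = 8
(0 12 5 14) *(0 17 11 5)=[12, 1, 2, 3, 4, 14, 6, 7, 8, 9, 10, 5, 0, 13, 17, 15, 16, 11]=(0 12)(5 14 17 11)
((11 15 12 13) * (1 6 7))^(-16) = ((1 6 7)(11 15 12 13))^(-16) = (15)(1 7 6)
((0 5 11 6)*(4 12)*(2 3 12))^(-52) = ((0 5 11 6)(2 3 12 4))^(-52) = (12)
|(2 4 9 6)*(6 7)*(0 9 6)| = |(0 9 7)(2 4 6)| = 3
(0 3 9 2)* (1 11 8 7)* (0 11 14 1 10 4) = (0 3 9 2 11 8 7 10 4)(1 14) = [3, 14, 11, 9, 0, 5, 6, 10, 7, 2, 4, 8, 12, 13, 1]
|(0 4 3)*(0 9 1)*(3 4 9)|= |(0 9 1)|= 3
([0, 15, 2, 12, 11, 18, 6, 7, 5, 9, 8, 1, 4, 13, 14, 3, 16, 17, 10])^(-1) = (1 11 4 12 3 15)(5 8 10 18)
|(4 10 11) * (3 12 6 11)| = 6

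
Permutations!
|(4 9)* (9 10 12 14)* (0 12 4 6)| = 10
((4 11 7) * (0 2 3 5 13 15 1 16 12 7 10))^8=(0 12 5 11 1 2 7 13 10 16 3 4 15)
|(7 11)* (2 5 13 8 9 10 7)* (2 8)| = 15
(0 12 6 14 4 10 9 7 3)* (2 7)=(0 12 6 14 4 10 9 2 7 3)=[12, 1, 7, 0, 10, 5, 14, 3, 8, 2, 9, 11, 6, 13, 4]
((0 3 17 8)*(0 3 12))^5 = ((0 12)(3 17 8))^5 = (0 12)(3 8 17)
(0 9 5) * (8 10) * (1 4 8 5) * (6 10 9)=[6, 4, 2, 3, 8, 0, 10, 7, 9, 1, 5]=(0 6 10 5)(1 4 8 9)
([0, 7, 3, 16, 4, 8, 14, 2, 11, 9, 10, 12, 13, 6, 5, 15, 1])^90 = (16)(5 14 6 13 12 11 8)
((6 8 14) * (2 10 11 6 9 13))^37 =((2 10 11 6 8 14 9 13))^37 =(2 14 11 13 8 10 9 6)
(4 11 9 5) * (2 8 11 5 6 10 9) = (2 8 11)(4 5)(6 10 9) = [0, 1, 8, 3, 5, 4, 10, 7, 11, 6, 9, 2]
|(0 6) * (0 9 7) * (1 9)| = 5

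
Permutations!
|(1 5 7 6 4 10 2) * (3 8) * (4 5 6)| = |(1 6 5 7 4 10 2)(3 8)| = 14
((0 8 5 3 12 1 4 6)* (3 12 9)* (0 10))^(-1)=(0 10 6 4 1 12 5 8)(3 9)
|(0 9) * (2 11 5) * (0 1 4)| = 12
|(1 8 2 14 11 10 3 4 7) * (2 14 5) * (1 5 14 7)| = |(1 8 7 5 2 14 11 10 3 4)| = 10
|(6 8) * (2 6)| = 3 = |(2 6 8)|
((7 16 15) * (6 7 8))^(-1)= (6 8 15 16 7)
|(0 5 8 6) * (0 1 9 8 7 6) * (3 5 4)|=|(0 4 3 5 7 6 1 9 8)|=9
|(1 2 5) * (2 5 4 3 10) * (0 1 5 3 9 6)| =8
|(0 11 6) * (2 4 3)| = |(0 11 6)(2 4 3)| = 3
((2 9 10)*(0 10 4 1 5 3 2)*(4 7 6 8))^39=((0 10)(1 5 3 2 9 7 6 8 4))^39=(0 10)(1 2 6)(3 7 4)(5 9 8)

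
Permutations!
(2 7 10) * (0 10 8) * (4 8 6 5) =[10, 1, 7, 3, 8, 4, 5, 6, 0, 9, 2] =(0 10 2 7 6 5 4 8)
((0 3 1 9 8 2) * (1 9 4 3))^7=(9)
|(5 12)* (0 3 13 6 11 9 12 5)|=7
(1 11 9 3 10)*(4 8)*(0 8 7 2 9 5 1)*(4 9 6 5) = (0 8 9 3 10)(1 11 4 7 2 6 5) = [8, 11, 6, 10, 7, 1, 5, 2, 9, 3, 0, 4]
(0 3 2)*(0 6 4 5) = (0 3 2 6 4 5) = [3, 1, 6, 2, 5, 0, 4]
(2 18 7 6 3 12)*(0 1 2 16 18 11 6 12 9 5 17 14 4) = [1, 2, 11, 9, 0, 17, 3, 12, 8, 5, 10, 6, 16, 13, 4, 15, 18, 14, 7] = (0 1 2 11 6 3 9 5 17 14 4)(7 12 16 18)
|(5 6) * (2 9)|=2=|(2 9)(5 6)|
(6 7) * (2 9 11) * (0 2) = (0 2 9 11)(6 7) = [2, 1, 9, 3, 4, 5, 7, 6, 8, 11, 10, 0]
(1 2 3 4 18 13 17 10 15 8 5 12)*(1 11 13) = [0, 2, 3, 4, 18, 12, 6, 7, 5, 9, 15, 13, 11, 17, 14, 8, 16, 10, 1] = (1 2 3 4 18)(5 12 11 13 17 10 15 8)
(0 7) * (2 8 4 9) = (0 7)(2 8 4 9) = [7, 1, 8, 3, 9, 5, 6, 0, 4, 2]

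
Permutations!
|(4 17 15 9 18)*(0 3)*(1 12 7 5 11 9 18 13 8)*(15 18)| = 24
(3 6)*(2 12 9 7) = (2 12 9 7)(3 6) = [0, 1, 12, 6, 4, 5, 3, 2, 8, 7, 10, 11, 9]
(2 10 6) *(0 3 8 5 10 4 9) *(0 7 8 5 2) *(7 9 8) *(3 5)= (0 5 10 6)(2 4 8)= [5, 1, 4, 3, 8, 10, 0, 7, 2, 9, 6]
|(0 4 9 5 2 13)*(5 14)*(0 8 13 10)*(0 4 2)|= 14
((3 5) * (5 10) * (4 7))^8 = (3 5 10)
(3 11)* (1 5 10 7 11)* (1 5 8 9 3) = (1 8 9 3 5 10 7 11) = [0, 8, 2, 5, 4, 10, 6, 11, 9, 3, 7, 1]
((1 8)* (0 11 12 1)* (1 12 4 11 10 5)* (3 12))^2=(12)(0 5 8 10 1)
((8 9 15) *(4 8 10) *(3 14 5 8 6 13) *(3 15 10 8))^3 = ((3 14 5)(4 6 13 15 8 9 10))^3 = (4 15 10 13 9 6 8)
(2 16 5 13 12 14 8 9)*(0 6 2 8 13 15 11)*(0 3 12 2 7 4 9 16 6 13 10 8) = (0 13 2 6 7 4 9)(3 12 14 10 8 16 5 15 11) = [13, 1, 6, 12, 9, 15, 7, 4, 16, 0, 8, 3, 14, 2, 10, 11, 5]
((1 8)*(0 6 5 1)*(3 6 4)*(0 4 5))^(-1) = (0 6 3 4 8 1 5)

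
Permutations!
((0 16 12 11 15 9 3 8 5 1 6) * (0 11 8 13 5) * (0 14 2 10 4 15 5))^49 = (0 16 12 8 14 2 10 4 15 9 3 13)(1 6 11 5)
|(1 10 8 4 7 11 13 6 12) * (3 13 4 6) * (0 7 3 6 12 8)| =11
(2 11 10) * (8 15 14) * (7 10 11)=(2 7 10)(8 15 14)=[0, 1, 7, 3, 4, 5, 6, 10, 15, 9, 2, 11, 12, 13, 8, 14]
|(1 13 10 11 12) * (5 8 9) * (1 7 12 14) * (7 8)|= |(1 13 10 11 14)(5 7 12 8 9)|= 5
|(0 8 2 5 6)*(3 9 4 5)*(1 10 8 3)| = 12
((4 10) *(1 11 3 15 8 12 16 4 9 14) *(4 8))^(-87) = (16)(1 11 3 15 4 10 9 14)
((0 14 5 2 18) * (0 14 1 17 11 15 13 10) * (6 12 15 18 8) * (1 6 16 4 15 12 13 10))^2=(0 13 17 18 5 8 4 10 6 1 11 14 2 16 15)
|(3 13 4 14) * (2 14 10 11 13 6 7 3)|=|(2 14)(3 6 7)(4 10 11 13)|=12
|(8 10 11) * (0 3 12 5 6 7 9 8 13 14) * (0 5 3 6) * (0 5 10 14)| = 18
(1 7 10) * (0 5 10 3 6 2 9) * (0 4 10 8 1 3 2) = (0 5 8 1 7 2 9 4 10 3 6) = [5, 7, 9, 6, 10, 8, 0, 2, 1, 4, 3]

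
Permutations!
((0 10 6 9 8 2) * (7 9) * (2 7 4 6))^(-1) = (0 2 10)(4 6)(7 8 9)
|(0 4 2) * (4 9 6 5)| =|(0 9 6 5 4 2)| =6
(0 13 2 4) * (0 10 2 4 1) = (0 13 4 10 2 1) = [13, 0, 1, 3, 10, 5, 6, 7, 8, 9, 2, 11, 12, 4]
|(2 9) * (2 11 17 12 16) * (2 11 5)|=12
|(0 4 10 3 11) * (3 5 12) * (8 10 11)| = 15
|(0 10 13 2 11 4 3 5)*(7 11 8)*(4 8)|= |(0 10 13 2 4 3 5)(7 11 8)|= 21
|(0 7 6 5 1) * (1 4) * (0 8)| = 7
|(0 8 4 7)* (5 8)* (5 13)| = 6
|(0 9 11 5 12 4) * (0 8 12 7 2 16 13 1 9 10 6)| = |(0 10 6)(1 9 11 5 7 2 16 13)(4 8 12)| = 24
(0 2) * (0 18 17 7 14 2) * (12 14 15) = [0, 1, 18, 3, 4, 5, 6, 15, 8, 9, 10, 11, 14, 13, 2, 12, 16, 7, 17] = (2 18 17 7 15 12 14)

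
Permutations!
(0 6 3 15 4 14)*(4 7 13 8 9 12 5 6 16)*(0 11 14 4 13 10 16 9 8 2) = (0 9 12 5 6 3 15 7 10 16 13 2)(11 14) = [9, 1, 0, 15, 4, 6, 3, 10, 8, 12, 16, 14, 5, 2, 11, 7, 13]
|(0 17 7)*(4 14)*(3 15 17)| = 10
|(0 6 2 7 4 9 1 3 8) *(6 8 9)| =|(0 8)(1 3 9)(2 7 4 6)| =12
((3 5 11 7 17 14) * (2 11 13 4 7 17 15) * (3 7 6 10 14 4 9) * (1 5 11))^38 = (1 14 17 13 15 6 3)(2 10 11 5 7 4 9)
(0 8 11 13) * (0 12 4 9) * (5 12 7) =(0 8 11 13 7 5 12 4 9) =[8, 1, 2, 3, 9, 12, 6, 5, 11, 0, 10, 13, 4, 7]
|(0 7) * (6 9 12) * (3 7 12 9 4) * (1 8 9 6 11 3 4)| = |(0 12 11 3 7)(1 8 9 6)| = 20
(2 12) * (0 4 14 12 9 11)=(0 4 14 12 2 9 11)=[4, 1, 9, 3, 14, 5, 6, 7, 8, 11, 10, 0, 2, 13, 12]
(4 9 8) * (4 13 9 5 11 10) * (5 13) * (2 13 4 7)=[0, 1, 13, 3, 4, 11, 6, 2, 5, 8, 7, 10, 12, 9]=(2 13 9 8 5 11 10 7)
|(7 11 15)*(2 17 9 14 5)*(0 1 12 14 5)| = 12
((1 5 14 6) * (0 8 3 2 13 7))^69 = (0 2)(1 5 14 6)(3 7)(8 13)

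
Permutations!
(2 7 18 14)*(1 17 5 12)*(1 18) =(1 17 5 12 18 14 2 7) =[0, 17, 7, 3, 4, 12, 6, 1, 8, 9, 10, 11, 18, 13, 2, 15, 16, 5, 14]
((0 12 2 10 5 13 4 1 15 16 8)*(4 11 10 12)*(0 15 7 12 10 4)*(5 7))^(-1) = ((1 5 13 11 4)(2 10 7 12)(8 15 16))^(-1) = (1 4 11 13 5)(2 12 7 10)(8 16 15)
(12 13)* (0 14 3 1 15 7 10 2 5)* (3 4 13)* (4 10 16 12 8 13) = (0 14 10 2 5)(1 15 7 16 12 3)(8 13) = [14, 15, 5, 1, 4, 0, 6, 16, 13, 9, 2, 11, 3, 8, 10, 7, 12]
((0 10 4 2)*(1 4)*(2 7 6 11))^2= ((0 10 1 4 7 6 11 2))^2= (0 1 7 11)(2 10 4 6)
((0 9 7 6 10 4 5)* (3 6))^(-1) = (0 5 4 10 6 3 7 9)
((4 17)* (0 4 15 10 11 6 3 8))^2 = ((0 4 17 15 10 11 6 3 8))^2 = (0 17 10 6 8 4 15 11 3)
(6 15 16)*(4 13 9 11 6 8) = (4 13 9 11 6 15 16 8) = [0, 1, 2, 3, 13, 5, 15, 7, 4, 11, 10, 6, 12, 9, 14, 16, 8]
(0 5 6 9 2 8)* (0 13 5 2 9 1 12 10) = (0 2 8 13 5 6 1 12 10) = [2, 12, 8, 3, 4, 6, 1, 7, 13, 9, 0, 11, 10, 5]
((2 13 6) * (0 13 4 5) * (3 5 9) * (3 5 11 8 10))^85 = ((0 13 6 2 4 9 5)(3 11 8 10))^85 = (0 13 6 2 4 9 5)(3 11 8 10)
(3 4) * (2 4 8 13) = (2 4 3 8 13) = [0, 1, 4, 8, 3, 5, 6, 7, 13, 9, 10, 11, 12, 2]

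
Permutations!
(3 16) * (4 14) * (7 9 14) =(3 16)(4 7 9 14) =[0, 1, 2, 16, 7, 5, 6, 9, 8, 14, 10, 11, 12, 13, 4, 15, 3]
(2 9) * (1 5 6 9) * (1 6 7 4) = (1 5 7 4)(2 6 9) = [0, 5, 6, 3, 1, 7, 9, 4, 8, 2]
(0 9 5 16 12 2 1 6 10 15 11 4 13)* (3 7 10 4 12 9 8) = (0 8 3 7 10 15 11 12 2 1 6 4 13)(5 16 9) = [8, 6, 1, 7, 13, 16, 4, 10, 3, 5, 15, 12, 2, 0, 14, 11, 9]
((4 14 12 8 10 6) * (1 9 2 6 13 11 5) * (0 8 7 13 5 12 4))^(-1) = (0 6 2 9 1 5 10 8)(4 14)(7 12 11 13)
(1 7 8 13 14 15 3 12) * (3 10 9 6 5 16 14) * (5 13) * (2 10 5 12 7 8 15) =(1 8 12)(2 10 9 6 13 3 7 15 5 16 14) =[0, 8, 10, 7, 4, 16, 13, 15, 12, 6, 9, 11, 1, 3, 2, 5, 14]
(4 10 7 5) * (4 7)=[0, 1, 2, 3, 10, 7, 6, 5, 8, 9, 4]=(4 10)(5 7)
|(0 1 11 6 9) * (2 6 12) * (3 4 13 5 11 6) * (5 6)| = 11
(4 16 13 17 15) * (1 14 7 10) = (1 14 7 10)(4 16 13 17 15) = [0, 14, 2, 3, 16, 5, 6, 10, 8, 9, 1, 11, 12, 17, 7, 4, 13, 15]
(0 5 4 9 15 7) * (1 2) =[5, 2, 1, 3, 9, 4, 6, 0, 8, 15, 10, 11, 12, 13, 14, 7] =(0 5 4 9 15 7)(1 2)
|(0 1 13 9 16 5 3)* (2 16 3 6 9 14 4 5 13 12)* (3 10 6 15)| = |(0 1 12 2 16 13 14 4 5 15 3)(6 9 10)| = 33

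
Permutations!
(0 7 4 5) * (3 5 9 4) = [7, 1, 2, 5, 9, 0, 6, 3, 8, 4] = (0 7 3 5)(4 9)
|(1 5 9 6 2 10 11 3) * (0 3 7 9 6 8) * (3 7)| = |(0 7 9 8)(1 5 6 2 10 11 3)| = 28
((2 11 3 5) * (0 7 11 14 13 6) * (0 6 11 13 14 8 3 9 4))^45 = ((14)(0 7 13 11 9 4)(2 8 3 5))^45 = (14)(0 11)(2 8 3 5)(4 13)(7 9)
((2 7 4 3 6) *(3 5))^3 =((2 7 4 5 3 6))^3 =(2 5)(3 7)(4 6)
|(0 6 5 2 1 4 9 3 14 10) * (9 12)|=|(0 6 5 2 1 4 12 9 3 14 10)|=11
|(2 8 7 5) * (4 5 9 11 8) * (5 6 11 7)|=6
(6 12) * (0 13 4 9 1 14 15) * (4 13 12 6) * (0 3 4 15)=(0 12 15 3 4 9 1 14)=[12, 14, 2, 4, 9, 5, 6, 7, 8, 1, 10, 11, 15, 13, 0, 3]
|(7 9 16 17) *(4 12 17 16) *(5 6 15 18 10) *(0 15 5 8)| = 10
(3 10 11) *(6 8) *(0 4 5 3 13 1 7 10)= (0 4 5 3)(1 7 10 11 13)(6 8)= [4, 7, 2, 0, 5, 3, 8, 10, 6, 9, 11, 13, 12, 1]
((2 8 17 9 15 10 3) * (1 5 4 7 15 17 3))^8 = ((1 5 4 7 15 10)(2 8 3)(9 17))^8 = (17)(1 4 15)(2 3 8)(5 7 10)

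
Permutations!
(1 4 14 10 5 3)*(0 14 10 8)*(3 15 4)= [14, 3, 2, 1, 10, 15, 6, 7, 0, 9, 5, 11, 12, 13, 8, 4]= (0 14 8)(1 3)(4 10 5 15)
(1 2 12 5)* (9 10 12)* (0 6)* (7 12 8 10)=[6, 2, 9, 3, 4, 1, 0, 12, 10, 7, 8, 11, 5]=(0 6)(1 2 9 7 12 5)(8 10)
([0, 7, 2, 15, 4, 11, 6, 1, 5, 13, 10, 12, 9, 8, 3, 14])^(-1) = [0, 7, 2, 14, 4, 8, 6, 1, 13, 12, 10, 5, 11, 9, 15, 3]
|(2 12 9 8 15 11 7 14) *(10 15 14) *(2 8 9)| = |(2 12)(7 10 15 11)(8 14)| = 4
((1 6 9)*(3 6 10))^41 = (1 10 3 6 9)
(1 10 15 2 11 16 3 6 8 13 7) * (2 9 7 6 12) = (1 10 15 9 7)(2 11 16 3 12)(6 8 13) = [0, 10, 11, 12, 4, 5, 8, 1, 13, 7, 15, 16, 2, 6, 14, 9, 3]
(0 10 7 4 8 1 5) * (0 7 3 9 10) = [0, 5, 2, 9, 8, 7, 6, 4, 1, 10, 3] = (1 5 7 4 8)(3 9 10)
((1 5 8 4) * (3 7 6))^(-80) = ((1 5 8 4)(3 7 6))^(-80) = (8)(3 7 6)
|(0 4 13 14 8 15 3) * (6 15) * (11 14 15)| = 20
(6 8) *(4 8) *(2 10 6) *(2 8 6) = (2 10)(4 6) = [0, 1, 10, 3, 6, 5, 4, 7, 8, 9, 2]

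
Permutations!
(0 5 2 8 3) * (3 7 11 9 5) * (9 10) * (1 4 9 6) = (0 3)(1 4 9 5 2 8 7 11 10 6) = [3, 4, 8, 0, 9, 2, 1, 11, 7, 5, 6, 10]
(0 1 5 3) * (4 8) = (0 1 5 3)(4 8) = [1, 5, 2, 0, 8, 3, 6, 7, 4]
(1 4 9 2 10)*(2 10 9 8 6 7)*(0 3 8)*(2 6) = [3, 4, 9, 8, 0, 5, 7, 6, 2, 10, 1] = (0 3 8 2 9 10 1 4)(6 7)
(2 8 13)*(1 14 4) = (1 14 4)(2 8 13) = [0, 14, 8, 3, 1, 5, 6, 7, 13, 9, 10, 11, 12, 2, 4]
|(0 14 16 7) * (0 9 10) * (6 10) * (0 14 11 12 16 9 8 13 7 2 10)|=9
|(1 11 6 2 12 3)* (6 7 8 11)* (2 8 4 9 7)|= 21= |(1 6 8 11 2 12 3)(4 9 7)|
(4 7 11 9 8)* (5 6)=[0, 1, 2, 3, 7, 6, 5, 11, 4, 8, 10, 9]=(4 7 11 9 8)(5 6)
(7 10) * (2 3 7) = (2 3 7 10) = [0, 1, 3, 7, 4, 5, 6, 10, 8, 9, 2]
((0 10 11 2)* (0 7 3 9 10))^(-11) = (2 7 3 9 10 11)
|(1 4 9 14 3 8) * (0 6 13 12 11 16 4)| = 12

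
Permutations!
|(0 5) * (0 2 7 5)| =3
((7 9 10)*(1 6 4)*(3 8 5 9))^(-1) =(1 4 6)(3 7 10 9 5 8)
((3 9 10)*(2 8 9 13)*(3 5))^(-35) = ((2 8 9 10 5 3 13))^(-35) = (13)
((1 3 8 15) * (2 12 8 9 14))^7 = ((1 3 9 14 2 12 8 15))^7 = (1 15 8 12 2 14 9 3)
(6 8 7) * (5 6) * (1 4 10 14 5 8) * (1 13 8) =[0, 4, 2, 3, 10, 6, 13, 1, 7, 9, 14, 11, 12, 8, 5] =(1 4 10 14 5 6 13 8 7)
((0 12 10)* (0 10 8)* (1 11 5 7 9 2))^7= (0 12 8)(1 11 5 7 9 2)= ((0 12 8)(1 11 5 7 9 2))^7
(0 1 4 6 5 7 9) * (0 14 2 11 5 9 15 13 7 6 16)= [1, 4, 11, 3, 16, 6, 9, 15, 8, 14, 10, 5, 12, 7, 2, 13, 0]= (0 1 4 16)(2 11 5 6 9 14)(7 15 13)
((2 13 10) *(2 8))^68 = (13)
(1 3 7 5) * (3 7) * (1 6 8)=(1 7 5 6 8)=[0, 7, 2, 3, 4, 6, 8, 5, 1]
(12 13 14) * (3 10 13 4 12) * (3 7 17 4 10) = (4 12 10 13 14 7 17) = [0, 1, 2, 3, 12, 5, 6, 17, 8, 9, 13, 11, 10, 14, 7, 15, 16, 4]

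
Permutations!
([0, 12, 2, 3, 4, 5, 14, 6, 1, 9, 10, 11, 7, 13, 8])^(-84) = (14)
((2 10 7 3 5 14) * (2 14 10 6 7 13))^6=(14)(2 13 10 5 3 7 6)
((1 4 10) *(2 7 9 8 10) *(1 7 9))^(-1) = (1 7 10 8 9 2 4)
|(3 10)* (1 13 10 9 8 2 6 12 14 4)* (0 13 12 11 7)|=20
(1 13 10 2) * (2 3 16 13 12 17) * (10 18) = (1 12 17 2)(3 16 13 18 10) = [0, 12, 1, 16, 4, 5, 6, 7, 8, 9, 3, 11, 17, 18, 14, 15, 13, 2, 10]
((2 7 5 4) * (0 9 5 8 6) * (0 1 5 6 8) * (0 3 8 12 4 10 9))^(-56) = ((1 5 10 9 6)(2 7 3 8 12 4))^(-56) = (1 6 9 10 5)(2 12 3)(4 8 7)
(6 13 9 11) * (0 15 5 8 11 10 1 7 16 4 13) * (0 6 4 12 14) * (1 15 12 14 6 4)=(0 12 6 4 13 9 10 15 5 8 11 1 7 16 14)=[12, 7, 2, 3, 13, 8, 4, 16, 11, 10, 15, 1, 6, 9, 0, 5, 14]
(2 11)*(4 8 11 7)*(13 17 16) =(2 7 4 8 11)(13 17 16) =[0, 1, 7, 3, 8, 5, 6, 4, 11, 9, 10, 2, 12, 17, 14, 15, 13, 16]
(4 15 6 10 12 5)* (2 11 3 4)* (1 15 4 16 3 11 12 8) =(1 15 6 10 8)(2 12 5)(3 16) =[0, 15, 12, 16, 4, 2, 10, 7, 1, 9, 8, 11, 5, 13, 14, 6, 3]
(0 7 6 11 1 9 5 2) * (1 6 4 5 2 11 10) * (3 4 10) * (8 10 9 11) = (0 7 9 2)(1 11 6 3 4 5 8 10) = [7, 11, 0, 4, 5, 8, 3, 9, 10, 2, 1, 6]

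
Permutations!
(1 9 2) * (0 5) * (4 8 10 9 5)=(0 4 8 10 9 2 1 5)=[4, 5, 1, 3, 8, 0, 6, 7, 10, 2, 9]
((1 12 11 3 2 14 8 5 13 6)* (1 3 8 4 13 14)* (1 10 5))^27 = (1 8 11 12)(2 14 6 10 4 3 5 13)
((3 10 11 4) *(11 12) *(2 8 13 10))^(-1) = ((2 8 13 10 12 11 4 3))^(-1) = (2 3 4 11 12 10 13 8)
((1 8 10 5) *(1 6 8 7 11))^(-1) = ((1 7 11)(5 6 8 10))^(-1) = (1 11 7)(5 10 8 6)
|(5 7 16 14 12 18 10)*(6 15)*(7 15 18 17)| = |(5 15 6 18 10)(7 16 14 12 17)| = 5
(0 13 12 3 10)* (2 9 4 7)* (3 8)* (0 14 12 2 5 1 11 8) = (0 13 2 9 4 7 5 1 11 8 3 10 14 12) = [13, 11, 9, 10, 7, 1, 6, 5, 3, 4, 14, 8, 0, 2, 12]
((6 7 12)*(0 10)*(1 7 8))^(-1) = (0 10)(1 8 6 12 7)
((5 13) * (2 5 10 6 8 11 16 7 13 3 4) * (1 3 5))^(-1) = ((1 3 4 2)(6 8 11 16 7 13 10))^(-1) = (1 2 4 3)(6 10 13 7 16 11 8)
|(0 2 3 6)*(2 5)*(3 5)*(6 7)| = |(0 3 7 6)(2 5)| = 4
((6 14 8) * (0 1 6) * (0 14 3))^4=((0 1 6 3)(8 14))^4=(14)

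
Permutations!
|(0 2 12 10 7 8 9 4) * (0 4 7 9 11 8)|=6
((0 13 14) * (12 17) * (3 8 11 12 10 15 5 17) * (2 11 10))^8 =(0 14 13)(2 17 5 15 10 8 3 12 11) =((0 13 14)(2 11 12 3 8 10 15 5 17))^8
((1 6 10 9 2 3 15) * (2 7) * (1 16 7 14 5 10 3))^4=((1 6 3 15 16 7 2)(5 10 9 14))^4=(1 16 6 7 3 2 15)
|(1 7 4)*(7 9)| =4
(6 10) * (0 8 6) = (0 8 6 10) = [8, 1, 2, 3, 4, 5, 10, 7, 6, 9, 0]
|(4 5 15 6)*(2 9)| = |(2 9)(4 5 15 6)| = 4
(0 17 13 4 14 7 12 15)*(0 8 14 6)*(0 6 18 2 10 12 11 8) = (0 17 13 4 18 2 10 12 15)(7 11 8 14) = [17, 1, 10, 3, 18, 5, 6, 11, 14, 9, 12, 8, 15, 4, 7, 0, 16, 13, 2]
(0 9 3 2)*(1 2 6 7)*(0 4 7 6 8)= (0 9 3 8)(1 2 4 7)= [9, 2, 4, 8, 7, 5, 6, 1, 0, 3]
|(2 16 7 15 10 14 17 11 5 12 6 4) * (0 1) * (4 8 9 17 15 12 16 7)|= |(0 1)(2 7 12 6 8 9 17 11 5 16 4)(10 14 15)|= 66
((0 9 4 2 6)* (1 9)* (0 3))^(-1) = (0 3 6 2 4 9 1)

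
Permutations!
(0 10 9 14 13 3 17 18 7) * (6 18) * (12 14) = (0 10 9 12 14 13 3 17 6 18 7) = [10, 1, 2, 17, 4, 5, 18, 0, 8, 12, 9, 11, 14, 3, 13, 15, 16, 6, 7]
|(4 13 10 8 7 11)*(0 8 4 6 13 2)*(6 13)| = 8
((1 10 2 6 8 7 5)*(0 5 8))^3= (0 10)(1 6)(2 5)(7 8)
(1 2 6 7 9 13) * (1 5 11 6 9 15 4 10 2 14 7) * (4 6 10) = (1 14 7 15 6)(2 9 13 5 11 10) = [0, 14, 9, 3, 4, 11, 1, 15, 8, 13, 2, 10, 12, 5, 7, 6]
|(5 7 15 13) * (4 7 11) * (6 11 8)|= |(4 7 15 13 5 8 6 11)|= 8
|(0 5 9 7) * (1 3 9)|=|(0 5 1 3 9 7)|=6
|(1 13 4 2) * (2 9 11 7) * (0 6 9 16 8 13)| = 28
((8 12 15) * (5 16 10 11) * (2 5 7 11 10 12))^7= ((2 5 16 12 15 8)(7 11))^7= (2 5 16 12 15 8)(7 11)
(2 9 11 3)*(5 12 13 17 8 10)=[0, 1, 9, 2, 4, 12, 6, 7, 10, 11, 5, 3, 13, 17, 14, 15, 16, 8]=(2 9 11 3)(5 12 13 17 8 10)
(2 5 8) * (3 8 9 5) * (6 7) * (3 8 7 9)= (2 8)(3 7 6 9 5)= [0, 1, 8, 7, 4, 3, 9, 6, 2, 5]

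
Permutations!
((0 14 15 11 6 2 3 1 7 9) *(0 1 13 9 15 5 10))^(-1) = (0 10 5 14)(1 9 13 3 2 6 11 15 7)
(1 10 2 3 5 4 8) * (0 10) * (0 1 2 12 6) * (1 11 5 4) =(0 10 12 6)(1 11 5)(2 3 4 8) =[10, 11, 3, 4, 8, 1, 0, 7, 2, 9, 12, 5, 6]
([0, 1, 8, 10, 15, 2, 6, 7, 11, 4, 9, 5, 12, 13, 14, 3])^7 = (2 5 11 8)(3 9 15 10 4)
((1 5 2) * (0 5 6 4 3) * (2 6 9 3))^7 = ((0 5 6 4 2 1 9 3))^7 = (0 3 9 1 2 4 6 5)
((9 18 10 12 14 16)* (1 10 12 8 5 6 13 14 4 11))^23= ((1 10 8 5 6 13 14 16 9 18 12 4 11))^23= (1 12 16 6 10 4 9 13 8 11 18 14 5)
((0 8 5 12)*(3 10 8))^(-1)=(0 12 5 8 10 3)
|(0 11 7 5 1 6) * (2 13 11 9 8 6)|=|(0 9 8 6)(1 2 13 11 7 5)|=12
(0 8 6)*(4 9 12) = (0 8 6)(4 9 12) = [8, 1, 2, 3, 9, 5, 0, 7, 6, 12, 10, 11, 4]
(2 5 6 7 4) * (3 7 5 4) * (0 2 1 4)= (0 2)(1 4)(3 7)(5 6)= [2, 4, 0, 7, 1, 6, 5, 3]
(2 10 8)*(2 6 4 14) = (2 10 8 6 4 14) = [0, 1, 10, 3, 14, 5, 4, 7, 6, 9, 8, 11, 12, 13, 2]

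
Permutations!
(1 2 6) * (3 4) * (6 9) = [0, 2, 9, 4, 3, 5, 1, 7, 8, 6] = (1 2 9 6)(3 4)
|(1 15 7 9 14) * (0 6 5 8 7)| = |(0 6 5 8 7 9 14 1 15)| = 9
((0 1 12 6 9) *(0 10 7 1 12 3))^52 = (0 10)(1 6)(3 9)(7 12)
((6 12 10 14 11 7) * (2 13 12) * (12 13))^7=(14)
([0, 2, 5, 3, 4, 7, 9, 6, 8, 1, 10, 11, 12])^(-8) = (12)(1 6 5)(2 9 7)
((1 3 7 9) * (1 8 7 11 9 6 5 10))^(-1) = (1 10 5 6 7 8 9 11 3)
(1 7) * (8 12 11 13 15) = [0, 7, 2, 3, 4, 5, 6, 1, 12, 9, 10, 13, 11, 15, 14, 8] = (1 7)(8 12 11 13 15)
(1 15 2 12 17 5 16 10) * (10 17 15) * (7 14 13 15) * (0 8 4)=(0 8 4)(1 10)(2 12 7 14 13 15)(5 16 17)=[8, 10, 12, 3, 0, 16, 6, 14, 4, 9, 1, 11, 7, 15, 13, 2, 17, 5]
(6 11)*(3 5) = (3 5)(6 11) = [0, 1, 2, 5, 4, 3, 11, 7, 8, 9, 10, 6]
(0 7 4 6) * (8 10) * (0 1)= (0 7 4 6 1)(8 10)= [7, 0, 2, 3, 6, 5, 1, 4, 10, 9, 8]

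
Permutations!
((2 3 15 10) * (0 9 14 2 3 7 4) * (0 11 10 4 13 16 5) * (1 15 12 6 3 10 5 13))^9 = ((0 9 14 2 7 1 15 4 11 5)(3 12 6)(13 16))^9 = (0 5 11 4 15 1 7 2 14 9)(13 16)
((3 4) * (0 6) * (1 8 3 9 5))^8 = ((0 6)(1 8 3 4 9 5))^8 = (1 3 9)(4 5 8)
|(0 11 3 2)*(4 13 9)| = 12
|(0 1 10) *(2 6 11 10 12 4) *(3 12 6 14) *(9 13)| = 10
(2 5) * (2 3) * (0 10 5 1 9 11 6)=(0 10 5 3 2 1 9 11 6)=[10, 9, 1, 2, 4, 3, 0, 7, 8, 11, 5, 6]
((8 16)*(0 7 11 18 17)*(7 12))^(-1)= (0 17 18 11 7 12)(8 16)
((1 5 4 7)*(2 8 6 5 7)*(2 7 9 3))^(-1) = (1 7 4 5 6 8 2 3 9)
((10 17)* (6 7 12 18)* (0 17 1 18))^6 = ((0 17 10 1 18 6 7 12))^6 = (0 7 18 10)(1 17 12 6)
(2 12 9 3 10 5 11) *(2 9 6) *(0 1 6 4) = (0 1 6 2 12 4)(3 10 5 11 9) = [1, 6, 12, 10, 0, 11, 2, 7, 8, 3, 5, 9, 4]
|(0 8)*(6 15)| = 2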